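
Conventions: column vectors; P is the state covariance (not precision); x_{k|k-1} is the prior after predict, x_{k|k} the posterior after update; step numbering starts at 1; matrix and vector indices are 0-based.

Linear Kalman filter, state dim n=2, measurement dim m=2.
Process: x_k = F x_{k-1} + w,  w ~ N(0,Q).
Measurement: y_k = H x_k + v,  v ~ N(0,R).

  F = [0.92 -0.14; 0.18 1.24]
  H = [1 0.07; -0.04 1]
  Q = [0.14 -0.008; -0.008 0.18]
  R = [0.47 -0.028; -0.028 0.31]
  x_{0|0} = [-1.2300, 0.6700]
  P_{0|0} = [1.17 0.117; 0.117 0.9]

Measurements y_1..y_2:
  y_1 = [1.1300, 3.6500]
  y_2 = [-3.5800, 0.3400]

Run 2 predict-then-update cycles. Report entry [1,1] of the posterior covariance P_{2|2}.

step 1: x^-=[-1.2254, 0.6094]  P^-=[1.1178 0.1600; 0.1600 1.6540]  S=[1.6183 0.2027; 0.2027 1.9530]  K=[0.6993 -0.0135; 0.0656 0.8368]  nu=[2.3127, 2.9916]  x^+=[0.3515, 3.2646]  P^+=[0.3298 -0.0106; -0.0106 0.2572]
step 2: x^-=[-0.1336, 4.1114]  P^-=[0.4269 -0.0098; -0.0098 0.5814]  S=[0.8984 -0.0142; -0.0142 0.8928]  K=[0.4741 -0.0226; 0.0447 0.6523]  nu=[-3.7342, -3.7768]  x^+=[-1.8185, 1.4811]  P^+=[0.2242 -0.0113; -0.0113 0.2005]

P_post[1,1] = 0.2005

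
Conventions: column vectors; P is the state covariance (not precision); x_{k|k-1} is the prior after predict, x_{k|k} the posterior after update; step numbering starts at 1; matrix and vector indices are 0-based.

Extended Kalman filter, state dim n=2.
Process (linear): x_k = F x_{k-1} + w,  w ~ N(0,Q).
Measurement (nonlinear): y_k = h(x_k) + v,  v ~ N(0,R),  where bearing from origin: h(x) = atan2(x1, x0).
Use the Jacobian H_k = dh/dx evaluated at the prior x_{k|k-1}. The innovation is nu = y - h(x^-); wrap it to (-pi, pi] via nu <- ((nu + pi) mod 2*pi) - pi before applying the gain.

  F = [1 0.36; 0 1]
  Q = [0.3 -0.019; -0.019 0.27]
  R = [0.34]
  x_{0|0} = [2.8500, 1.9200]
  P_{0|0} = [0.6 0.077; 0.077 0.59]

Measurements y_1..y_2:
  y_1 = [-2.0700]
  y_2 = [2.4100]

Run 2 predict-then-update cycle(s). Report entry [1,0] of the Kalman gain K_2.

step 1: x^-=[3.5412, 1.9200]  P^-=[1.0319 0.2704; 0.2704 0.8600]  H_jac=[-0.1183 0.2182]  S=[0.3814]  K=[-0.1654; 0.4082]  nu=[-2.5668]  x^+=[3.9657, 0.8723]  P^+=[1.0215 0.2962; 0.2962 0.7965]
step 2: x^-=[4.2798, 0.8723]  P^-=[1.6379 0.5639; 0.5639 1.0665]  H_jac=[-0.0457 0.2243]  S=[0.3855]  K=[0.1338; 0.5537]  nu=[2.2089]  x^+=[4.5754, 2.0954]  P^+=[1.6310 0.5353; 0.5353 0.9483]

K[1,0] = 0.5537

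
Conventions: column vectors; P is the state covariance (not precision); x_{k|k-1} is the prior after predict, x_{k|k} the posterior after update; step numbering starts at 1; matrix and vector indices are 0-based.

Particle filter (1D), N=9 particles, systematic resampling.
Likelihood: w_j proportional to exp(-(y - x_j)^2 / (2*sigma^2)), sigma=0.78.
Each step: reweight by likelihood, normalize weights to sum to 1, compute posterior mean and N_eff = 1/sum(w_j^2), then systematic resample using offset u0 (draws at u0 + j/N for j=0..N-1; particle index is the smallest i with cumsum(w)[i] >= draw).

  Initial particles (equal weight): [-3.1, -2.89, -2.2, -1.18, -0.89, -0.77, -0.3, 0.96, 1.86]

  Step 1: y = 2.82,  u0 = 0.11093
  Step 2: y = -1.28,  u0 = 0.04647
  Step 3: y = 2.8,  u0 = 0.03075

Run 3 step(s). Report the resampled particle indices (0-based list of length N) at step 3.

step 1: w=[0.0000, 0.0000, 0.0000, 0.0000, 0.0000, 0.0000, 0.0006, 0.1104, 0.8889]  mean=1.7591  Neff=1.2464  idx=[7, 8, 8, 8, 8, 8, 8, 8, 8]
step 2: w=[0.8699, 0.0163, 0.0163, 0.0163, 0.0163, 0.0163, 0.0163, 0.0163, 0.0163]  mean=1.0771  Neff=1.3179  idx=[0, 0, 0, 0, 0, 0, 0, 0, 5]
step 3: w=[0.0632, 0.0632, 0.0632, 0.0632, 0.0632, 0.0632, 0.0632, 0.0632, 0.4942]  mean=1.4048  Neff=3.6205  idx=[0, 2, 4, 5, 7, 8, 8, 8, 8]

resampled_idx = [0, 2, 4, 5, 7, 8, 8, 8, 8]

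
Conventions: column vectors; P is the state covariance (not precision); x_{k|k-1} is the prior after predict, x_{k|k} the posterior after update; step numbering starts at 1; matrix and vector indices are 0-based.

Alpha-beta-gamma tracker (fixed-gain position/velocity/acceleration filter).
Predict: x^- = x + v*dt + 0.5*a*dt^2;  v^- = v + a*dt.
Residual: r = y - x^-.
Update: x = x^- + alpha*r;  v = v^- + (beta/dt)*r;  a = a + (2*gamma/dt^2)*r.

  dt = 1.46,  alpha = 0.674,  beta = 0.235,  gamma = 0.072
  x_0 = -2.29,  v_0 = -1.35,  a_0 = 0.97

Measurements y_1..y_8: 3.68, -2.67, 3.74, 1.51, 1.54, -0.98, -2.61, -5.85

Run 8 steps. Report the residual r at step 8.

resid = -2.3380

step 1: x_pred=-3.2272  r=6.9072  x^+=1.4283  v^+=1.1780  a^+=1.4366
step 2: x_pred=4.6792  r=-7.3492  x^+=-0.2741  v^+=2.0925  a^+=0.9401
step 3: x_pred=3.7829  r=-0.0429  x^+=3.7540  v^+=3.4582  a^+=0.9372
step 4: x_pred=9.8019  r=-8.2919  x^+=4.2131  v^+=3.4919  a^+=0.3771
step 5: x_pred=9.7132  r=-8.1732  x^+=4.2045  v^+=2.7269  a^+=-0.1751
step 6: x_pred=7.9992  r=-8.9792  x^+=1.9472  v^+=1.0260  a^+=-0.7816
step 7: x_pred=2.6121  r=-5.2221  x^+=-0.9076  v^+=-0.9557  a^+=-1.1344
step 8: x_pred=-3.5120  r=-2.3380  x^+=-5.0878  v^+=-2.9883  a^+=-1.2924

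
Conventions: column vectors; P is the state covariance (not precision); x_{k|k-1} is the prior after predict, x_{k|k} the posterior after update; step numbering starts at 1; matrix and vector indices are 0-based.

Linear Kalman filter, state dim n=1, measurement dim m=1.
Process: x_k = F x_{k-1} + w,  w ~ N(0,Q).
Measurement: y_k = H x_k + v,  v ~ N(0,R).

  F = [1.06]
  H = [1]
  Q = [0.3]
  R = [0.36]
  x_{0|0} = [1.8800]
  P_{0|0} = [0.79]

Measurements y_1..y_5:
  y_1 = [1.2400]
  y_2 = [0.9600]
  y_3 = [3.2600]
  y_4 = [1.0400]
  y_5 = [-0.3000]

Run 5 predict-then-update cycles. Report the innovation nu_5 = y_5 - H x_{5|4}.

step 1: x^-=[1.9928]  P^-=[1.1876]  S=[1.5476]  K=[0.7674]  nu=[-0.7528]  x^+=[1.4151]  P^+=[0.2763]
step 2: x^-=[1.5000]  P^-=[0.6104]  S=[0.9704]  K=[0.6290]  nu=[-0.5400]  x^+=[1.1603]  P^+=[0.2264]
step 3: x^-=[1.2300]  P^-=[0.5544]  S=[0.9144]  K=[0.6063]  nu=[2.0300]  x^+=[2.4608]  P^+=[0.2183]
step 4: x^-=[2.6084]  P^-=[0.5453]  S=[0.9053]  K=[0.6023]  nu=[-1.5684]  x^+=[1.6637]  P^+=[0.2168]
step 5: x^-=[1.7636]  P^-=[0.5436]  S=[0.9036]  K=[0.6016]  nu=[-2.0636]  x^+=[0.5221]  P^+=[0.2166]

innov = [-2.0636]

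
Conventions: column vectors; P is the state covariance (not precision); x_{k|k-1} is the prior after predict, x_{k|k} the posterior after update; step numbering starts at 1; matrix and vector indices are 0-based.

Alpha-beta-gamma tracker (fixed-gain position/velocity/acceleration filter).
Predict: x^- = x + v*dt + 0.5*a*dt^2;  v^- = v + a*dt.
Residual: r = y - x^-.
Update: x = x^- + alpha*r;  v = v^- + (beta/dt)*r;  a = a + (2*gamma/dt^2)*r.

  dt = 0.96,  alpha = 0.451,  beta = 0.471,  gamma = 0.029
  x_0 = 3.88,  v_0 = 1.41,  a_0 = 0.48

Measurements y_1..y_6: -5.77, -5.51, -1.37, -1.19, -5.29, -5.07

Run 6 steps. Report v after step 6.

v_post = 0.0458

step 1: x_pred=5.4548  r=-11.2248  x^+=0.3924  v^+=-3.6364  a^+=-0.2264
step 2: x_pred=-3.2028  r=-2.3072  x^+=-4.2434  v^+=-4.9857  a^+=-0.3716
step 3: x_pred=-9.2009  r=7.8309  x^+=-5.6691  v^+=-1.5004  a^+=0.1212
step 4: x_pred=-7.0537  r=5.8637  x^+=-4.4092  v^+=1.4928  a^+=0.4902
step 5: x_pred=-2.7502  r=-2.5398  x^+=-3.8956  v^+=0.7173  a^+=0.3304
step 6: x_pred=-3.0547  r=-2.0153  x^+=-3.9636  v^+=0.0458  a^+=0.2036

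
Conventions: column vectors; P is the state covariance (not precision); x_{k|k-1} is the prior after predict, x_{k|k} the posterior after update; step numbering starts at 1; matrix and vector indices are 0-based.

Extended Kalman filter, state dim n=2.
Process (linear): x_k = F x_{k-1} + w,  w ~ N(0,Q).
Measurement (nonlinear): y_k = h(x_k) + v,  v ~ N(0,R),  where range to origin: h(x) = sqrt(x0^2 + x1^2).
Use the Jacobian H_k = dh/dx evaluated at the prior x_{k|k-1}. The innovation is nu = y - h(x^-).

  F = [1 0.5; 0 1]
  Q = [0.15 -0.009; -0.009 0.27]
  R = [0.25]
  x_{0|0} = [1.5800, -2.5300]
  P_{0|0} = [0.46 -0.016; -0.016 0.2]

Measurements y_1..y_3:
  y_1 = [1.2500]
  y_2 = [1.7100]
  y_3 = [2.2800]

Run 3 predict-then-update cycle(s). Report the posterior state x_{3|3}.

step 1: x^-=[0.3150, -2.5300]  P^-=[0.6440 0.0750; 0.0750 0.4700]  H_jac=[0.1236 -0.9923]  S=[0.7043]  K=[0.0073; -0.6491]  nu=[-1.2995]  x^+=[0.3055, -1.6865]  P^+=[0.6440 0.0783; 0.0783 0.1733]
step 2: x^-=[-0.5377, -1.6865]  P^-=[0.9156 0.1560; 0.1560 0.4433]  H_jac=[-0.3038 -0.9527]  S=[0.8272]  K=[-0.5159; -0.5679]  nu=[-0.0601]  x^+=[-0.5067, -1.6523]  P^+=[0.6954 -0.0864; -0.0864 0.1765]
step 3: x^-=[-1.3329, -1.6523]  P^-=[0.8032 -0.0071; -0.0071 0.4465]  H_jac=[-0.6279 -0.7783]  S=[0.8302]  K=[-0.6008; -0.4133]  nu=[0.1571]  x^+=[-1.4272, -1.7173]  P^+=[0.5036 -0.2132; -0.2132 0.3047]

x_post = [-1.4272, -1.7173]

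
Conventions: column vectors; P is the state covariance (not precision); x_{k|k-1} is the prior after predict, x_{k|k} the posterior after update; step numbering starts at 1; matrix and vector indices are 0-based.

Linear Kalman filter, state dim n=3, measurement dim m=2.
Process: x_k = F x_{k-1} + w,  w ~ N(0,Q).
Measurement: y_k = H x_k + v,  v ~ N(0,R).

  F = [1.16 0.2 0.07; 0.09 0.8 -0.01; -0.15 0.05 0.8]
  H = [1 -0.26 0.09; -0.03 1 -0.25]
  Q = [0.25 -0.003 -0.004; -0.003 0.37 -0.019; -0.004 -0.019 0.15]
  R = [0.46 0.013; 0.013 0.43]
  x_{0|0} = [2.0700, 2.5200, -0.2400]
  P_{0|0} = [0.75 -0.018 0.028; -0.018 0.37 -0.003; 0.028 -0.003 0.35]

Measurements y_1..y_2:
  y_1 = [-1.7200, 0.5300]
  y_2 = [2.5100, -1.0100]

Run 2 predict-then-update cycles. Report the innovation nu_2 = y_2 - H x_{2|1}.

innov = [2.8102, -1.9933]

step 1: x^-=[2.8884, 2.2047, -0.3765]  P^-=[1.2718 0.1169 -0.0865; 0.1169 0.6103 -0.0149; -0.0865 -0.0149 0.3851]  S=[1.7005 -0.0551; -0.0551 1.0647]  K=[0.7297 0.1321; -0.0068 0.5731; -0.0316 -0.1036]  nu=[-4.0013, -1.6822]  x^+=[-0.2536, 1.2677, -0.0759]  P^+=[0.3583 0.0677 -0.0372; 0.0677 0.2601 0.0470; -0.0372 0.0470 0.3723]
step 2: x^-=[-0.0460, 0.9921, 0.0407]  P^-=[0.7711 0.1426 -0.0674; 0.1426 0.5485 0.0031; -0.0674 0.0031 0.4087]  S=[1.1851 -0.0007; -0.0007 0.9936]  K=[0.6144 0.1376; 0.0006 0.5469; -0.0266 -0.0977]  nu=[2.8102, -1.9933]  x^+=[1.4062, -0.0965, 0.1608]  P^+=[0.3051 0.0676 -0.0347; 0.0676 0.2513 0.0562; -0.0347 0.0562 0.3984]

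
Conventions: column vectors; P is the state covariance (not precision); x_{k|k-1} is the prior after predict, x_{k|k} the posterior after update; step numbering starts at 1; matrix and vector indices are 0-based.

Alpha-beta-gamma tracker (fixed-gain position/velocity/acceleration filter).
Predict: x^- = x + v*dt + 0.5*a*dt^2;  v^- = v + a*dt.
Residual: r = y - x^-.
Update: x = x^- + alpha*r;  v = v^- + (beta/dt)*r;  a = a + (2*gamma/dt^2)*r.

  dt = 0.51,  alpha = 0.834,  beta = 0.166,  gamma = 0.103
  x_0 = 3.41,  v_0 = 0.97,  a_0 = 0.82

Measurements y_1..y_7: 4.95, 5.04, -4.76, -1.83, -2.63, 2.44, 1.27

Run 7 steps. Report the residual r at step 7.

resid = 2.6387

step 1: x_pred=4.0113  r=0.9387  x^+=4.7942  v^+=1.6937  a^+=1.5634
step 2: x_pred=5.8613  r=-0.8213  x^+=5.1763  v^+=2.2237  a^+=0.9129
step 3: x_pred=6.4292  r=-11.1892  x^+=-2.9026  v^+=-0.9526  a^+=-7.9489
step 4: x_pred=-4.4222  r=2.5922  x^+=-2.2603  v^+=-4.1628  a^+=-5.8959
step 5: x_pred=-5.1501  r=2.5201  x^+=-3.0483  v^+=-6.3495  a^+=-3.9000
step 6: x_pred=-6.7938  r=9.2338  x^+=0.9072  v^+=-5.3329  a^+=3.4132
step 7: x_pred=-1.3687  r=2.6387  x^+=0.8320  v^+=-2.7333  a^+=5.5031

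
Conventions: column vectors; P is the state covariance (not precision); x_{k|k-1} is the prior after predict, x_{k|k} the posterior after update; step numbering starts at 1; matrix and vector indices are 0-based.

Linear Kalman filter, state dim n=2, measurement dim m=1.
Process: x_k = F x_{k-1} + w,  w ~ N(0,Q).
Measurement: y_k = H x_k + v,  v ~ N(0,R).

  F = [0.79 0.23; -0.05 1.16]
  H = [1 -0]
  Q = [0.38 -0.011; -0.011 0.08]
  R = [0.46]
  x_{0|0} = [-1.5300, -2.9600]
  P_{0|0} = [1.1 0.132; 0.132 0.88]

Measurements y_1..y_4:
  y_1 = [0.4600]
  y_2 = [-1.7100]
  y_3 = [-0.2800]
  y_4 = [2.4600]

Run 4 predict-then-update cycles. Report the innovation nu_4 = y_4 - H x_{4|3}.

step 1: x^-=[-1.8895, -3.3571]  P^-=[1.1610 0.2998; 0.2998 1.2516]  S=[1.6210]  K=[0.7162; 0.1849]  nu=[2.3495]  x^+=[-0.2067, -2.9226]  P^+=[0.3295 0.0851; 0.0851 1.1961]
step 2: x^-=[-0.8355, -3.3799]  P^-=[0.6798 0.3721; 0.3721 1.6805]  S=[1.1398]  K=[0.5964; 0.3265]  nu=[-0.8745]  x^+=[-1.3571, -3.6654]  P^+=[0.2744 0.1502; 0.1502 1.5590]
step 3: x^-=[-1.9151, -4.1840]  P^-=[0.6883 0.5300; 0.5300 2.1610]  S=[1.1483]  K=[0.5994; 0.4616]  nu=[1.6351]  x^+=[-0.9350, -3.4293]  P^+=[0.2757 0.2123; 0.2123 1.9164]
step 4: x^-=[-1.5274, -3.9312]  P^-=[0.7306 0.6815; 0.6815 2.6348]  S=[1.1906]  K=[0.6136; 0.5724]  nu=[3.9874]  x^+=[0.9194, -1.6487]  P^+=[0.2823 0.2633; 0.2633 2.2447]

innov = [3.9874]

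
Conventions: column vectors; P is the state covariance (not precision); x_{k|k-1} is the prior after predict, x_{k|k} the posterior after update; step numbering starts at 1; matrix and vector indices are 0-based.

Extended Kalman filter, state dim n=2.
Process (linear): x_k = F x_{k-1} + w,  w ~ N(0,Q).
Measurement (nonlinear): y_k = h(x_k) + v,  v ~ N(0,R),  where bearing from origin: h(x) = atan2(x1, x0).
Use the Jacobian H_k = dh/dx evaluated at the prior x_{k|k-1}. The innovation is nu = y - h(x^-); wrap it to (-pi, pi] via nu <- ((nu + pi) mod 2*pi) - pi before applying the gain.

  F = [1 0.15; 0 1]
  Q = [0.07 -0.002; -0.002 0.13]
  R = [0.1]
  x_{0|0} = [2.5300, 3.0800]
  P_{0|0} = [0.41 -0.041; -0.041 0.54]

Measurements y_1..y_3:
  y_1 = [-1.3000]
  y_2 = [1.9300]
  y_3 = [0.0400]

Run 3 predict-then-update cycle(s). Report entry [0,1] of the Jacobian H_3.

step 1: x^-=[2.9920, 3.0800]  P^-=[0.4798 0.0380; 0.0380 0.6700]  H_jac=[-0.1670 0.1623]  S=[0.1290]  K=[-0.5737; 0.7938]  nu=[-2.0999]  x^+=[4.1967, 1.4132]  P^+=[0.4374 0.0967; 0.0967 0.5887]
step 2: x^-=[4.4087, 1.4132]  P^-=[0.5497 0.1830; 0.1830 0.7187]  H_jac=[-0.0659 0.2057]  S=[0.1278]  K=[0.0110; 1.0621]  nu=[1.6198]  x^+=[4.4265, 3.1335]  P^+=[0.5497 0.1815; 0.1815 0.5745]
step 3: x^-=[4.8965, 3.1335]  P^-=[0.6870 0.2657; 0.2657 0.7045]  H_jac=[-0.0927 0.1449]  S=[0.1136]  K=[-0.2219; 0.6820]  nu=[-0.5293]  x^+=[5.0140, 2.7726]  P^+=[0.6815 0.2829; 0.2829 0.6517]

H_jac[0,1] = 0.1449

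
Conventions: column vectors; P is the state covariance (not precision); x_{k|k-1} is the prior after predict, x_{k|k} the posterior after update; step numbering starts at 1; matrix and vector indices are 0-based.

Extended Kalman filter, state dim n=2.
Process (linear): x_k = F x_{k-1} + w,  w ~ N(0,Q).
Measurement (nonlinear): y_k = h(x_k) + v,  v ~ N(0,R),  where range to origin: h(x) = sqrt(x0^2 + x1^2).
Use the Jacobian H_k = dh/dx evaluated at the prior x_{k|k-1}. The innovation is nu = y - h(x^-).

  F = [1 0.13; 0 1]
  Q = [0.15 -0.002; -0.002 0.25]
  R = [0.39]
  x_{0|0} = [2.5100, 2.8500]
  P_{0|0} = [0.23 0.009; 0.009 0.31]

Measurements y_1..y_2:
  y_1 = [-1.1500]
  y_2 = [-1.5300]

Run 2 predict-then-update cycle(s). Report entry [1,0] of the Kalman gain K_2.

step 1: x^-=[2.8805, 2.8500]  P^-=[0.3876 0.0473; 0.0473 0.5600]  H_jac=[0.7109 0.7033]  S=[0.9102]  K=[0.3393; 0.4697]  nu=[-5.2021]  x^+=[1.1156, 0.4067]  P^+=[0.2828 -0.0977; -0.0977 0.3592]
step 2: x^-=[1.1685, 0.4067]  P^-=[0.4135 -0.0530; -0.0530 0.6092]  H_jac=[0.9444 0.3287]  S=[0.7917]  K=[0.4712; 0.1897]  nu=[-2.7672]  x^+=[-0.1355, -0.1182]  P^+=[0.2377 -0.1238; -0.1238 0.5807]

K[1,0] = 0.1897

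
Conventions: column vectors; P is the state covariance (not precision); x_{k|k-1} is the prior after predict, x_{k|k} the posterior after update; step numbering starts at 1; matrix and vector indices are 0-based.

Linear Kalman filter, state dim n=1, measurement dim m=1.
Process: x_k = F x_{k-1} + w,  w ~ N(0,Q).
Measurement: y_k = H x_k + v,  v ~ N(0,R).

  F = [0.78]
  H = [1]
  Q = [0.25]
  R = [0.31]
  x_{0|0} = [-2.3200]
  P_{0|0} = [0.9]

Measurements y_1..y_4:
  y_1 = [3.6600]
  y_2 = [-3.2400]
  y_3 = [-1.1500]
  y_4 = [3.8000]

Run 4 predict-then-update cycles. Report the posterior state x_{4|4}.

x_post = [1.6516]

step 1: x^-=[-1.8096]  P^-=[0.7976]  S=[1.1076]  K=[0.7201]  nu=[5.4696]  x^+=[2.1291]  P^+=[0.2232]
step 2: x^-=[1.6607]  P^-=[0.3858]  S=[0.6958]  K=[0.5545]  nu=[-4.9007]  x^+=[-1.0566]  P^+=[0.1719]
step 3: x^-=[-0.8242]  P^-=[0.3546]  S=[0.6646]  K=[0.5335]  nu=[-0.3258]  x^+=[-0.9980]  P^+=[0.1654]
step 4: x^-=[-0.7785]  P^-=[0.3506]  S=[0.6606]  K=[0.5307]  nu=[4.5785]  x^+=[1.6516]  P^+=[0.1645]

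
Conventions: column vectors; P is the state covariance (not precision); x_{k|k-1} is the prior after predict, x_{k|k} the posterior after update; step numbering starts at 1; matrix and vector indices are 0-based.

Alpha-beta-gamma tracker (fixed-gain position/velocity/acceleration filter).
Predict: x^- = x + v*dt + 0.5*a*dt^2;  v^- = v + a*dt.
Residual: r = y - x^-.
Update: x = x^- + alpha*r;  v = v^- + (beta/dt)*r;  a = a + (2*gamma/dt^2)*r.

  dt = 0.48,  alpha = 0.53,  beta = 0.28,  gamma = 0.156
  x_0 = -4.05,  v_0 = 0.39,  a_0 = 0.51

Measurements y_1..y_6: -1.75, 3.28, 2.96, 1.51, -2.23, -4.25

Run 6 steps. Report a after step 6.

step 1: x_pred=-3.8040  r=2.0540  x^+=-2.7154  v^+=1.8330  a^+=3.2915
step 2: x_pred=-1.4564  r=4.7364  x^+=1.0539  v^+=6.1758  a^+=9.7054
step 3: x_pred=5.1364  r=-2.1764  x^+=3.9829  v^+=9.5649  a^+=6.7582
step 4: x_pred=9.3526  r=-7.8426  x^+=5.1960  v^+=8.2340  a^+=-3.8619
step 5: x_pred=8.7034  r=-10.9334  x^+=2.9087  v^+=0.0024  a^+=-18.6676
step 6: x_pred=0.7594  r=-5.0094  x^+=-1.8956  v^+=-11.8801  a^+=-25.4511

a_post = -25.4511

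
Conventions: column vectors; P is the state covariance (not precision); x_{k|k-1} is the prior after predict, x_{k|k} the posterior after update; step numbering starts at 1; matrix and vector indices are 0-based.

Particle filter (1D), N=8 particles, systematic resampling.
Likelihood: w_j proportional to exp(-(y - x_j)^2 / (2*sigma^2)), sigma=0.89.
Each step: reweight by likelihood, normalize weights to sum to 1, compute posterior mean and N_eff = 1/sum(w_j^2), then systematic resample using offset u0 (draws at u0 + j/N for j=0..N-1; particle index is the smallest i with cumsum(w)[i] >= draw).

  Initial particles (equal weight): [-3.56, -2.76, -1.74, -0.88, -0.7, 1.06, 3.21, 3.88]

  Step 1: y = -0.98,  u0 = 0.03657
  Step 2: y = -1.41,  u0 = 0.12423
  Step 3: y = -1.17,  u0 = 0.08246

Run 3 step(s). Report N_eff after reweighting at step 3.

N_eff = 7.9712

step 1: w=[0.0052, 0.0473, 0.2426, 0.3471, 0.3325, 0.0253, 0.0000, 0.0000]  mean=-1.0827  Neff=3.4152  idx=[1, 2, 2, 3, 3, 4, 4, 4]
step 2: w=[0.0524, 0.1545, 0.1545, 0.1386, 0.1386, 0.1204, 0.1204, 0.1204]  mean=-1.1793  Neff=7.5499  idx=[1, 2, 3, 3, 4, 5, 6, 7]
step 3: w=[0.1150, 0.1150, 0.1339, 0.1339, 0.1339, 0.1228, 0.1228, 0.1228]  mean=-1.0115  Neff=7.9712  idx=[0, 1, 2, 3, 4, 5, 6, 7]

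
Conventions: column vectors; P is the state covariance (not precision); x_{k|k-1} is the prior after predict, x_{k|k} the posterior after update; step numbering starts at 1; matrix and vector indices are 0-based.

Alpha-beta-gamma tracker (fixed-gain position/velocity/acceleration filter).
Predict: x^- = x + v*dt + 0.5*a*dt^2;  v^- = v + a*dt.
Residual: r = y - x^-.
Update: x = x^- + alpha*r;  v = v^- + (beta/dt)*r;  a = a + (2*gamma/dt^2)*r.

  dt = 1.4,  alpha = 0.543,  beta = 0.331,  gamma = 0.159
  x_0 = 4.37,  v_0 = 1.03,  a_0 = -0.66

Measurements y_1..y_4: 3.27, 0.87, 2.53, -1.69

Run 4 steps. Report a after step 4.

a_post = -0.0712

step 1: x_pred=5.1652  r=-1.8952  x^+=4.1361  v^+=-0.3421  a^+=-0.9675
step 2: x_pred=2.7091  r=-1.8391  x^+=1.7104  v^+=-2.1314  a^+=-1.2659
step 3: x_pred=-2.5140  r=5.0440  x^+=0.2249  v^+=-2.7110  a^+=-0.4475
step 4: x_pred=-4.0091  r=2.3191  x^+=-2.7498  v^+=-2.7892  a^+=-0.0712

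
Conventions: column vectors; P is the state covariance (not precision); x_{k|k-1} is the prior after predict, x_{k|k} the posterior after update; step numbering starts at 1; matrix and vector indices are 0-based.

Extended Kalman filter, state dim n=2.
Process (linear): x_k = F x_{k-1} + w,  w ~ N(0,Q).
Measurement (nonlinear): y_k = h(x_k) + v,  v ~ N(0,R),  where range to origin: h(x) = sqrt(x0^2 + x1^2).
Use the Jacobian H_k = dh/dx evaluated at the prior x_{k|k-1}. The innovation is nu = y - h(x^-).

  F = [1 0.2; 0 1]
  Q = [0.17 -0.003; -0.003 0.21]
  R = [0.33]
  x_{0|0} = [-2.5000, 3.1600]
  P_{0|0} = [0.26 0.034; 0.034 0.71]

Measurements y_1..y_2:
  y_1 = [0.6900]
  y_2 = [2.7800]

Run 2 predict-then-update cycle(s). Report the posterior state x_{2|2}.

step 1: x^-=[-1.8680, 3.1600]  P^-=[0.4720 0.1730; 0.1730 0.9200]  H_jac=[-0.5089 0.8608]  S=[0.9824]  K=[-0.0929; 0.7165]  nu=[-2.9808]  x^+=[-1.5911, 1.0241]  P^+=[0.4635 0.2384; 0.2384 0.4156]
step 2: x^-=[-1.3863, 1.0241]  P^-=[0.7455 0.3185; 0.3185 0.6256]  H_jac=[-0.8043 0.5942]  S=[0.7287]  K=[-0.5631; 0.1586]  nu=[1.0565]  x^+=[-1.9812, 1.1917]  P^+=[0.5144 0.3836; 0.3836 0.6073]

x_post = [-1.9812, 1.1917]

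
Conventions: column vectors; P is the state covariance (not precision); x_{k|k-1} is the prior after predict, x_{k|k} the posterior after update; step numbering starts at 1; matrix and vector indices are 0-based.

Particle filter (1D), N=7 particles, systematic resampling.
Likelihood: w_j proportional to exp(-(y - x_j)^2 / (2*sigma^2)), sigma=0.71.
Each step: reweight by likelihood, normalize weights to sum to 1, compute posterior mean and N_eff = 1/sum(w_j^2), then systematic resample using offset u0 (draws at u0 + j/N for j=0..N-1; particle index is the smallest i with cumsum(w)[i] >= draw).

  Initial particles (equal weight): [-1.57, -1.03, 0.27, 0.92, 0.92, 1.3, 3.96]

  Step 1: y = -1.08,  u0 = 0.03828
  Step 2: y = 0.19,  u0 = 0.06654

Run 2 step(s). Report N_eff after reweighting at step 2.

step 1: w=[0.3958, 0.5010, 0.0824, 0.0095, 0.0095, 0.0018, 0.0000]  mean=-1.0953  Neff=2.4119  idx=[0, 0, 0, 1, 1, 1, 1]
step 2: w=[0.0440, 0.0440, 0.0440, 0.2170, 0.2170, 0.2170, 0.2170]  mean=-1.1013  Neff=5.1499  idx=[1, 3, 4, 4, 5, 5, 6]

N_eff = 5.1499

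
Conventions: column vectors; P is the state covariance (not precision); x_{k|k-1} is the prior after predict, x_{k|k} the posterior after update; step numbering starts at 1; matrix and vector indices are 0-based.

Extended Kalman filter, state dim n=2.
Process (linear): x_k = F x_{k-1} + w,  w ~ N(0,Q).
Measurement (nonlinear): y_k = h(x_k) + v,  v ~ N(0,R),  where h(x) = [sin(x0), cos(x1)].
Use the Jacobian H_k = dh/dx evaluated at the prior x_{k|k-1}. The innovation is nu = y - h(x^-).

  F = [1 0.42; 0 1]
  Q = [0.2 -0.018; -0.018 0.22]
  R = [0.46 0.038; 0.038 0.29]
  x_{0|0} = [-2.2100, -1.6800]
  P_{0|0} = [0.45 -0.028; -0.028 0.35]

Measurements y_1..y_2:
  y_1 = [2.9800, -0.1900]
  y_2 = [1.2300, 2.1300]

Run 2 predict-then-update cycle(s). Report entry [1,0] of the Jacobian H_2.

step 1: x^-=[-2.9156, -1.6800]  P^-=[0.6882 0.1010; 0.1010 0.5700]  H_jac=[-0.9746 0.0000; 0.0000 0.9940]  S=[1.1137 -0.0598; -0.0598 0.8532]  K=[-0.5982 0.0757; -0.0529 0.6604]  nu=[3.2041, -0.0810]  x^+=[-4.8384, -1.9030]  P^+=[0.2794 -0.0008; -0.0008 0.1906]
step 2: x^-=[-5.6377, -1.9030]  P^-=[0.5124 0.0613; 0.0613 0.4106]  H_jac=[0.7988 0.0000; 0.0000 0.9453]  S=[0.7869 0.0843; 0.0843 0.6570]  K=[0.5178 0.0218; -0.0011 0.5910]  nu=[0.6284, 2.4561]  x^+=[-5.2588, -0.4521]  P^+=[0.2992 0.0275; 0.0275 0.1813]

H_jac[1,0] = 0.0000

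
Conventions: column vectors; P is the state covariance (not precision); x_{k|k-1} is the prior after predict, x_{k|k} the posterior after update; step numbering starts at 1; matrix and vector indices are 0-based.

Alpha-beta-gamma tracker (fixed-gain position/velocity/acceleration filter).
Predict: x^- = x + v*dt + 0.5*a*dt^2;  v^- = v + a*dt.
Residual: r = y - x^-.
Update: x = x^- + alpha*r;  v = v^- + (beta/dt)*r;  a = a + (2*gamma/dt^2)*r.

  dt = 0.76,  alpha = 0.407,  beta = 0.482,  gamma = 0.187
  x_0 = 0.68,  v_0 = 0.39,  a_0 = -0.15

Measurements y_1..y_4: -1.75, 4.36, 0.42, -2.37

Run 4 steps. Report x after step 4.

x_post = 0.7520

step 1: x_pred=0.9331  r=-2.6831  x^+=-0.1589  v^+=-1.4256  a^+=-1.8873
step 2: x_pred=-1.7875  r=6.1475  x^+=0.7145  v^+=1.0388  a^+=2.0932
step 3: x_pred=2.1086  r=-1.6886  x^+=1.4213  v^+=1.5587  a^+=0.9999
step 4: x_pred=2.8947  r=-5.2647  x^+=0.7520  v^+=-1.0203  a^+=-2.4091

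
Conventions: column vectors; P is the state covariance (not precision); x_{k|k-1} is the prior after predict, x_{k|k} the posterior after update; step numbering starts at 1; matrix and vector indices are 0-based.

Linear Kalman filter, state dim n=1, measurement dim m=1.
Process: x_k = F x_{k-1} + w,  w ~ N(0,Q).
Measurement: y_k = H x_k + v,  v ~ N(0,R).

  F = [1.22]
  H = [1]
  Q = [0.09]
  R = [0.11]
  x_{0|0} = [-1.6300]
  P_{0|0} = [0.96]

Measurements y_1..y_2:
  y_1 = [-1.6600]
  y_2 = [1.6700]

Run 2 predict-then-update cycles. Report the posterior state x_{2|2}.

x_post = [0.5090]

step 1: x^-=[-1.9886]  P^-=[1.5189]  S=[1.6289]  K=[0.9325]  nu=[0.3286]  x^+=[-1.6822]  P^+=[0.1026]
step 2: x^-=[-2.0523]  P^-=[0.2427]  S=[0.3527]  K=[0.6881]  nu=[3.7223]  x^+=[0.5090]  P^+=[0.0757]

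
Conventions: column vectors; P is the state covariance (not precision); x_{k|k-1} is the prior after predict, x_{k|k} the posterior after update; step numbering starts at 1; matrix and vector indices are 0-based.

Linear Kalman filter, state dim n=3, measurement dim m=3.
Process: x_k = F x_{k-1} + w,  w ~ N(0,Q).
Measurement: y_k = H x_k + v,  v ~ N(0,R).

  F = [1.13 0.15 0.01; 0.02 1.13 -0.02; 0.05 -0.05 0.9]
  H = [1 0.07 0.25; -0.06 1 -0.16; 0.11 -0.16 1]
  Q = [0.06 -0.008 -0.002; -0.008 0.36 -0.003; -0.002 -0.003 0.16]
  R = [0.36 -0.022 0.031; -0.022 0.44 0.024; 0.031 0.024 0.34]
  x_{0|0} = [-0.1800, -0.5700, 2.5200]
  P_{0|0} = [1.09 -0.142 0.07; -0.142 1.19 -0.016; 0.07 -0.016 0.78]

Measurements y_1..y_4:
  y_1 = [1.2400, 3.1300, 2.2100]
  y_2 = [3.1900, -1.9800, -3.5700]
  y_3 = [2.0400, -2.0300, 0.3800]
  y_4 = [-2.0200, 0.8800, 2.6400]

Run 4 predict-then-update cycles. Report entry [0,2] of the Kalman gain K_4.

K[0,2] = -0.0554

step 1: x^-=[-0.2637, -0.6981, 2.2875]  P^-=[1.4321 0.0347 0.1337; 0.0347 1.8745 -0.1062; 0.1337 -0.1062 0.8060]  S=[1.9196 -0.0231 0.4979; -0.0231 2.3727 -0.5294; 0.4979 -0.5294 1.2734]  K=[0.7912 -0.0461 -0.1042; 0.0875 0.7926 -0.0206; -0.0051 0.0493 0.6803]  nu=[0.9807, 4.1783, -0.1602]  x^+=[0.3361, 2.7026, 2.3794]  P^+=[0.2971 -0.0303 -0.0495; -0.0303 0.3565 0.0751; -0.0495 0.0751 0.2498]
step 2: x^-=[0.8090, 3.0131, 2.0231]  P^-=[0.4363 0.0220 -0.0245; 0.0220 0.8107 0.0466; -0.0245 0.0466 0.3529]  S=[0.8148 0.0318 0.1310; 0.0318 1.2433 -0.1127; 0.1310 -0.1127 0.6979]  K=[0.5430 -0.0210 -0.0767; 0.0907 0.6400 -0.0293; 0.0008 0.0383 0.4972]  nu=[1.6643, -4.6209, -5.2000]  x^+=[2.2086, 0.3588, -0.7379]  P^+=[0.2034 -0.0164 -0.0347; -0.0164 0.2869 0.0559; -0.0347 0.0559 0.1828]
step 3: x^-=[2.5422, 0.4643, -0.5716]  P^-=[0.3200 0.0254 -0.0180; 0.0254 0.7232 0.0331; -0.0180 0.0331 0.3012]  S=[0.6981 0.0338 0.1120; 0.0338 1.1581 -0.1036; 0.1120 -0.1036 0.6481]  K=[0.4650 -0.0112 -0.0619; 0.0980 0.6120 -0.0422; 0.0108 0.0284 0.4561]  nu=[-0.3918, -2.4333, 0.7462]  x^+=[2.3411, -1.0946, -0.3046]  P^+=[0.1734 -0.0107 -0.0277; -0.0107 0.2732 0.0483; -0.0277 0.0483 0.1669]
step 4: x^-=[2.4782, -1.1840, -0.1023]  P^-=[0.2835 0.0295 -0.0139; 0.0295 0.7063 0.0268; -0.0139 0.0268 0.2895]  S=[0.6631 0.0371 0.1087; 0.0371 1.1424 -0.1051; 0.1087 -0.1051 0.6383]  K=[0.4348 -0.0063 -0.0554; 0.1032 0.6052 -0.0479; 0.0166 0.0241 0.4455]  nu=[-4.3897, 2.1964, 2.2803]  x^+=[0.4296, -0.4169, 0.8935]  P^+=[0.1616 -0.0079 -0.0246; -0.0079 0.2697 0.0455; -0.0246 0.0455 0.1626]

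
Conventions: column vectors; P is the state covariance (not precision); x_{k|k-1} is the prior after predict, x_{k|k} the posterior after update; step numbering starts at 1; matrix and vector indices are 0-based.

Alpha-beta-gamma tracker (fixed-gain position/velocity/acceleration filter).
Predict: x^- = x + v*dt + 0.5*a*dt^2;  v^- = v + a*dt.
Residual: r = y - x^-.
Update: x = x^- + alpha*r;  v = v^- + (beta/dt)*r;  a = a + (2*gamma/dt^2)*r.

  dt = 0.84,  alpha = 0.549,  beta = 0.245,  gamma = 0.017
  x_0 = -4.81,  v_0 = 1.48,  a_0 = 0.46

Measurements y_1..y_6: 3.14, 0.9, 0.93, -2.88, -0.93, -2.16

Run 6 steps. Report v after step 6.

v_post = -0.7050

step 1: x_pred=-3.4045  r=6.5445  x^+=0.1884  v^+=3.7752  a^+=0.7754
step 2: x_pred=3.6332  r=-2.7332  x^+=2.1327  v^+=3.6293  a^+=0.6437
step 3: x_pred=5.4084  r=-4.4784  x^+=2.9497  v^+=2.8638  a^+=0.4279
step 4: x_pred=5.5063  r=-8.3863  x^+=0.9022  v^+=0.7772  a^+=0.0238
step 5: x_pred=1.5635  r=-2.4935  x^+=0.1946  v^+=0.0699  a^+=-0.0964
step 6: x_pred=0.2193  r=-2.3793  x^+=-1.0869  v^+=-0.7050  a^+=-0.2110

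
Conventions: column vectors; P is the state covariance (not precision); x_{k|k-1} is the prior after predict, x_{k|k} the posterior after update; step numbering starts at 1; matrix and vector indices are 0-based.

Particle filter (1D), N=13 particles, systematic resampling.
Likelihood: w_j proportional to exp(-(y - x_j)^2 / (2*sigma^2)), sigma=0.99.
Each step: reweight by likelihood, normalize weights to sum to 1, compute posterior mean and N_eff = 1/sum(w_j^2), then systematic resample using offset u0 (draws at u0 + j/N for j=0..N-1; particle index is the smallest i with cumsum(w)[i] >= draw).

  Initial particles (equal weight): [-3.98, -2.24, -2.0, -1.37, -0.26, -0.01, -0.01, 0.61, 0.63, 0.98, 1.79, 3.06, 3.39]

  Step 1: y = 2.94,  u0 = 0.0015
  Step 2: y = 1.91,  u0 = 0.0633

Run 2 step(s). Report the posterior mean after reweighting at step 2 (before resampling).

post_mean = 2.4929

step 1: w=[0.0000, 0.0000, 0.0000, 0.0000, 0.0020, 0.0044, 0.0044, 0.0232, 0.0243, 0.0521, 0.1885, 0.3674, 0.3337]  mean=2.6728  Neff=3.4995  idx=[4, 9, 10, 10, 11, 11, 11, 11, 11, 12, 12, 12, 12]
step 2: w=[0.0138, 0.0978, 0.1510, 0.1510, 0.0775, 0.0775, 0.0775, 0.0775, 0.0775, 0.0498, 0.0498, 0.0498, 0.0498]  mean=2.4929  Neff=10.4958  idx=[1, 2, 2, 3, 3, 4, 5, 6, 7, 8, 9, 11, 12]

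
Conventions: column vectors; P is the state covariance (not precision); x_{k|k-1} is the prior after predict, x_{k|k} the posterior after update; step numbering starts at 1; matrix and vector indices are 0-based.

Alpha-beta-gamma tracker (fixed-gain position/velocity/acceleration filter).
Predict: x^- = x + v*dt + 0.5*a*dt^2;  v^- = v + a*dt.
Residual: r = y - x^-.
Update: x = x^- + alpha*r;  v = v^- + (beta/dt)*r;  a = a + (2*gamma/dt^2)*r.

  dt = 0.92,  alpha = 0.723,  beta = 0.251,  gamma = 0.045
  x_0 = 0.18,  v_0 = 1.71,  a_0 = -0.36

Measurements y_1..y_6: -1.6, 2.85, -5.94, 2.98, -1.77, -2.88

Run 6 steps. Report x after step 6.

step 1: x_pred=1.6008  r=-3.2008  x^+=-0.7134  v^+=0.5055  a^+=-0.7004
step 2: x_pred=-0.5447  r=3.3947  x^+=1.9097  v^+=0.7874  a^+=-0.3394
step 3: x_pred=2.4904  r=-8.4304  x^+=-3.6048  v^+=-1.8249  a^+=-1.2358
step 4: x_pred=-5.8067  r=8.7867  x^+=0.5461  v^+=-0.5646  a^+=-0.3015
step 5: x_pred=-0.1010  r=-1.6690  x^+=-1.3077  v^+=-1.2974  a^+=-0.4790
step 6: x_pred=-2.7040  r=-0.1760  x^+=-2.8312  v^+=-1.7861  a^+=-0.4977

x_post = -2.8312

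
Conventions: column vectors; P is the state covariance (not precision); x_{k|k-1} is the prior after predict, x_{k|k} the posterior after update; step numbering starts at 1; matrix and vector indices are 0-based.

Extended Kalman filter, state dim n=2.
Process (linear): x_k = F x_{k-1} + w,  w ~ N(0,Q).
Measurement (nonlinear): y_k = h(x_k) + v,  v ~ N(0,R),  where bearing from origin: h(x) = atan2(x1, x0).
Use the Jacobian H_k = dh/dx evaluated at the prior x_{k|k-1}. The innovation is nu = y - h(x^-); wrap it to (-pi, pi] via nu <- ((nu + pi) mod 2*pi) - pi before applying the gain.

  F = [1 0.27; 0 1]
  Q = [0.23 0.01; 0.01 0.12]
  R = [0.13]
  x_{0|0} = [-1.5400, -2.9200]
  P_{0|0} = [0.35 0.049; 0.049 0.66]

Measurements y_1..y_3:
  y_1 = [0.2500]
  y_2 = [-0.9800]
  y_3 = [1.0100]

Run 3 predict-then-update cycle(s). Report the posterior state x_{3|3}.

x_post = [1.8105, -3.2176]

step 1: x^-=[-2.3284, -2.9200]  P^-=[0.6546 0.2372; 0.2372 0.7800]  H_jac=[0.2094 -0.1669]  S=[0.1638]  K=[0.5947; -0.4916]  nu=[2.4939]  x^+=[-0.8453, -4.1461]  P^+=[0.5966 0.2851; 0.2851 0.7404]
step 2: x^-=[-1.9647, -4.1461]  P^-=[1.0346 0.4950; 0.4950 0.8604]  H_jac=[0.1970 -0.0933]  S=[0.1594]  K=[0.9883; 0.1078]  nu=[1.0333]  x^+=[-0.9435, -4.0347]  P^+=[0.8788 0.4780; 0.4780 0.8585]
step 3: x^-=[-2.0328, -4.0347]  P^-=[1.4295 0.7198; 0.7198 0.9785]  H_jac=[0.1977 -0.0996]  S=[0.1672]  K=[1.2611; 0.2681]  nu=[3.0475]  x^+=[1.8105, -3.2176]  P^+=[1.1636 0.6633; 0.6633 0.9665]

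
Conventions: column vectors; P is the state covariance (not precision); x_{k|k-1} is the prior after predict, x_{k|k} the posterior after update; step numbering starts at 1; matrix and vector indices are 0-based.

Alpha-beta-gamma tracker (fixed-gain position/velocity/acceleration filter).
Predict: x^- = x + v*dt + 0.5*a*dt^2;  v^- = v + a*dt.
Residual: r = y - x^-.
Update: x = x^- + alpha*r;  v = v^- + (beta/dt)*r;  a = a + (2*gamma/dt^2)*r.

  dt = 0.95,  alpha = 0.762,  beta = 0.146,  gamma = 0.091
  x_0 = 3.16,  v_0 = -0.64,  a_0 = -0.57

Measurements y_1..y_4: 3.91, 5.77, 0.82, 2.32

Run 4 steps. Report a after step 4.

step 1: x_pred=2.2948  r=1.6152  x^+=3.5256  v^+=-0.9333  a^+=-0.2443
step 2: x_pred=2.5287  r=3.2413  x^+=4.9986  v^+=-0.6672  a^+=0.4094
step 3: x_pred=4.5495  r=-3.7295  x^+=1.7076  v^+=-0.8515  a^+=-0.3427
step 4: x_pred=0.7441  r=1.5759  x^+=1.9449  v^+=-0.9349  a^+=-0.0249

a_post = -0.0249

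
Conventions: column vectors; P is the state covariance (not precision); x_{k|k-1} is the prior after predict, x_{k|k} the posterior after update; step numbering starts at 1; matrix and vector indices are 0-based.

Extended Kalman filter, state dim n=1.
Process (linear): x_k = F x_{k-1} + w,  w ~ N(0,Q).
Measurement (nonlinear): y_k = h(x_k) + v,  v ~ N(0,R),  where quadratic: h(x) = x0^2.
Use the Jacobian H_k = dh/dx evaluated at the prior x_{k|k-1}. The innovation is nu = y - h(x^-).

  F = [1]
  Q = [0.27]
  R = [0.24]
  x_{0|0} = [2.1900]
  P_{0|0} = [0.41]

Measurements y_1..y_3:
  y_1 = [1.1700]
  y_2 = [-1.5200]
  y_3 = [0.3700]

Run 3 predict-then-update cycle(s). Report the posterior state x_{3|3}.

step 1: x^-=[2.1900]  P^-=[0.6800]  H_jac=[4.3800]  S=[13.2854]  K=[0.2242]  nu=[-3.6261]  x^+=[1.3771]  P^+=[0.0123]
step 2: x^-=[1.3771]  P^-=[0.2823]  H_jac=[2.7542]  S=[2.3812]  K=[0.3265]  nu=[-3.4163]  x^+=[0.2617]  P^+=[0.0285]
step 3: x^-=[0.2617]  P^-=[0.2985]  H_jac=[0.5233]  S=[0.3217]  K=[0.4855]  nu=[0.3015]  x^+=[0.4080]  P^+=[0.2226]

x_post = [0.4080]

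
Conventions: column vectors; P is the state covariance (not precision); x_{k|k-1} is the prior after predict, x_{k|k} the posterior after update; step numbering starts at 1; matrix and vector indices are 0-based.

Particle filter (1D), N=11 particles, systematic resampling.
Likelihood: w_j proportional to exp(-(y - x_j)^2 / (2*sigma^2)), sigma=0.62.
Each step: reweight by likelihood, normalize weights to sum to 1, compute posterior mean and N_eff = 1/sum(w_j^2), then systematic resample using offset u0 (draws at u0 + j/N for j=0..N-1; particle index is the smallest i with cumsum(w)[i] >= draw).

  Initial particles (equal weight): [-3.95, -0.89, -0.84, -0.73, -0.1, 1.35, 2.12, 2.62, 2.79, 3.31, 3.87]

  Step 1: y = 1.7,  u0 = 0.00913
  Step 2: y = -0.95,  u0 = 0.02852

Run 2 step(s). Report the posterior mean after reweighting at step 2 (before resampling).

post_mean = 1.3529

step 1: w=[0.0000, 0.0001, 0.0001, 0.0002, 0.0066, 0.3797, 0.3540, 0.1481, 0.0950, 0.0153, 0.0010]  mean=1.9695  Neff=3.3252  idx=[5, 5, 5, 5, 5, 6, 6, 6, 6, 7, 8]
step 2: w=[0.1993, 0.1993, 0.1993, 0.1993, 0.1993, 0.0009, 0.0009, 0.0009, 0.0009, 0.0000, 0.0000]  mean=1.3529  Neff=5.0371  idx=[0, 0, 1, 1, 1, 2, 2, 3, 3, 4, 4]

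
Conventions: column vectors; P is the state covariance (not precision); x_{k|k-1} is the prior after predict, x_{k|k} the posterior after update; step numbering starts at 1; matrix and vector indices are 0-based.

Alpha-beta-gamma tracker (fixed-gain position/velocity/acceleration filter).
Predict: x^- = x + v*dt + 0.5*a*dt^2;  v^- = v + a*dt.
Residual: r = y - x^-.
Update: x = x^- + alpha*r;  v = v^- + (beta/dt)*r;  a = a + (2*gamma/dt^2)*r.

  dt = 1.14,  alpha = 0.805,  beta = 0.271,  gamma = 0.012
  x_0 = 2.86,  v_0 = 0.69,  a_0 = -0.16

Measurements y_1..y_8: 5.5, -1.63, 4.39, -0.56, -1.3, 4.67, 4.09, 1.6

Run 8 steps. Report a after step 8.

step 1: x_pred=3.5426  r=1.9574  x^+=5.1183  v^+=0.9729  a^+=-0.1239
step 2: x_pred=6.1469  r=-7.7769  x^+=-0.1135  v^+=-1.0170  a^+=-0.2675
step 3: x_pred=-1.4467  r=5.8367  x^+=3.2518  v^+=0.0656  a^+=-0.1597
step 4: x_pred=3.2228  r=-3.7828  x^+=0.1776  v^+=-1.0157  a^+=-0.2295
step 5: x_pred=-1.1294  r=-0.1706  x^+=-1.2667  v^+=-1.3180  a^+=-0.2327
step 6: x_pred=-2.9204  r=7.5904  x^+=3.1899  v^+=0.2212  a^+=-0.0925
step 7: x_pred=3.3819  r=0.7081  x^+=3.9519  v^+=0.2840  a^+=-0.0794
step 8: x_pred=4.2241  r=-2.6241  x^+=2.1117  v^+=-0.4303  a^+=-0.1279

a_post = -0.1279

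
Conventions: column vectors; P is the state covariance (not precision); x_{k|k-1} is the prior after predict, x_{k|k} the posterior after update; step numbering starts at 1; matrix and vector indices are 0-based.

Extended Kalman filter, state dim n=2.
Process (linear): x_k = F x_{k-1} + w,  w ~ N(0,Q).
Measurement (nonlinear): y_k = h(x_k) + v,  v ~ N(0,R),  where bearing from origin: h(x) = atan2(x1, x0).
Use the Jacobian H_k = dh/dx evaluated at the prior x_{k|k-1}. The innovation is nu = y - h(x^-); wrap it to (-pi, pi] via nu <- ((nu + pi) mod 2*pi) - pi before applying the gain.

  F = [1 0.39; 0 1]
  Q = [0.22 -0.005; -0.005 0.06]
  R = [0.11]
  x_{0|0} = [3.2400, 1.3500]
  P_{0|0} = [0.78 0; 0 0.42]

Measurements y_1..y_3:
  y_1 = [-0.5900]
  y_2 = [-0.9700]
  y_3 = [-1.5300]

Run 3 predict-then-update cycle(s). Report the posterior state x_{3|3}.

x_post = [2.6718, -1.3755]

step 1: x^-=[3.7665, 1.3500]  P^-=[1.0639 0.1588; 0.1588 0.4800]  H_jac=[-0.0843 0.2353]  S=[0.1378]  K=[-0.3798; 0.7222]  nu=[-0.9342]  x^+=[4.1213, 0.6754]  P^+=[1.0440 0.1966; 0.1966 0.4081]
step 2: x^-=[4.3847, 0.6754]  P^-=[1.4794 0.3508; 0.3508 0.4681]  H_jac=[-0.0343 0.2228]  S=[0.1296]  K=[0.2112; 0.7117]  nu=[-1.1228]  x^+=[4.1475, -0.1238]  P^+=[1.4736 0.3313; 0.3313 0.4025]
step 3: x^-=[4.0993, -0.1238]  P^-=[2.0133 0.4832; 0.4832 0.4625]  H_jac=[0.0074 0.2437]  S=[0.1393]  K=[0.9518; 0.8346]  nu=[-1.4998]  x^+=[2.6718, -1.3755]  P^+=[1.8871 0.3726; 0.3726 0.3654]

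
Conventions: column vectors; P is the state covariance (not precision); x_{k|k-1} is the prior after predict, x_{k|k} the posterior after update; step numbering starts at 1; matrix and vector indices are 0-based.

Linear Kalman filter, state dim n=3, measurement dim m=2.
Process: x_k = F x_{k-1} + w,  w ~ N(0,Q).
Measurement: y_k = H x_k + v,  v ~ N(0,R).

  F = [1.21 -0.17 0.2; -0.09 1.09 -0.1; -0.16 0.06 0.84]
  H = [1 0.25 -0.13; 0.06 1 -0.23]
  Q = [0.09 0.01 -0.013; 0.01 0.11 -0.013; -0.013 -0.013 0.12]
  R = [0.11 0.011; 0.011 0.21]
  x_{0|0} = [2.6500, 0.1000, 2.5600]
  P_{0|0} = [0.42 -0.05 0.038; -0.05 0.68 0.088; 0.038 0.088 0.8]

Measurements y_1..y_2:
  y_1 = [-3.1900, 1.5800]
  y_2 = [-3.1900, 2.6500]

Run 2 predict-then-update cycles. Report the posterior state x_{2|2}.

step 1: x^-=[3.7015, -0.3855, 1.7324]  P^-=[0.7896 -0.2291 0.0541; -0.2291 0.9206 0.0571; 0.0541 0.0571 0.6973]  S=[0.8366 0.0533; 0.0533 1.1151]  K=[0.8807 -0.2162; -0.0588 0.8043; -0.0210 -0.0887]  nu=[-6.5699, 2.1419]  x^+=[-2.5478, 1.7237, 1.6805]  P^+=[0.1088 -0.0303 0.0521; -0.0303 0.2014 0.1362; 0.0521 0.1362 0.6880]
step 2: x^-=[-3.0397, 1.9401, 1.9227]  P^-=[0.3111 -0.0685 0.1099; -0.0685 0.3342 0.0702; 0.1099 0.0702 0.6092]  S=[0.3849 0.0226; 0.0226 0.5340]  K=[0.7367 -0.1719; -0.0192 0.5887; 0.1326 -0.1242]  nu=[-0.3853, 1.3345]  x^+=[-3.5530, 2.7332, 1.7059]  P^+=[0.0921 -0.0189 0.0635; -0.0189 0.1495 0.1084; 0.0635 0.1084 0.5950]

x_post = [-3.5530, 2.7332, 1.7059]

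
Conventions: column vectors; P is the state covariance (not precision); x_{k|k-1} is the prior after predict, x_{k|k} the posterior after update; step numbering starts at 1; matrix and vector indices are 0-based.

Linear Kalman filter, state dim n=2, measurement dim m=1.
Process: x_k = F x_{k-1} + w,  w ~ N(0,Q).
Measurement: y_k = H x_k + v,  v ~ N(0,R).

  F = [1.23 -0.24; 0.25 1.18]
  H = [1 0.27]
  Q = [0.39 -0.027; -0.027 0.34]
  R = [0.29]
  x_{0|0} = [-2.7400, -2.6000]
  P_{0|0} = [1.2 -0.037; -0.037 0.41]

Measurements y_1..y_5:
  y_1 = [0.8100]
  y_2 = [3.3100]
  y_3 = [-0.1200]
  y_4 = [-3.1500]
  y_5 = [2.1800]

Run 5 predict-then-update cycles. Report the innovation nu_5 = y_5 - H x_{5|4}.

step 1: x^-=[-2.7462, -3.7530]  P^-=[2.2509 0.1744; 0.1744 0.9641]  S=[2.7054]  K=[0.8494; 0.1607]  nu=[4.5695]  x^+=[1.1352, -3.0188]  P^+=[0.2989 -0.1948; -0.1948 0.8942]
step 2: x^-=[2.1209, -3.2783]  P^-=[1.0088 -0.4594; -0.4594 1.4888]  S=[1.1593]  K=[0.7632; -0.0495]  nu=[2.0743]  x^+=[3.7040, -3.3811]  P^+=[0.3335 -0.4156; -0.4156 1.4860]
step 3: x^-=[5.3674, -3.0637]  P^-=[1.2256 -0.9235; -0.9235 2.1847]  S=[1.1761]  K=[0.8300; -0.2837]  nu=[-4.6602]  x^+=[1.4993, -1.7418]  P^+=[0.4153 -0.6466; -0.6466 2.0901]
step 4: x^-=[2.2622, -1.6805]  P^-=[1.5204 -1.3909; -1.3909 2.8947]  S=[1.2704]  K=[0.9012; -0.4796]  nu=[-4.9585]  x^+=[-2.2065, 0.6978]  P^+=[0.4886 -0.8418; -0.8418 2.6025]
step 5: x^-=[-2.8814, 0.2717]  P^-=[1.7761 -1.7850; -1.7850 3.4976]  S=[1.3572]  K=[0.9536; -0.6194]  nu=[4.9881]  x^+=[1.8750, -2.8178]  P^+=[0.5420 -0.9834; -0.9834 2.9769]

innov = [4.9881]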